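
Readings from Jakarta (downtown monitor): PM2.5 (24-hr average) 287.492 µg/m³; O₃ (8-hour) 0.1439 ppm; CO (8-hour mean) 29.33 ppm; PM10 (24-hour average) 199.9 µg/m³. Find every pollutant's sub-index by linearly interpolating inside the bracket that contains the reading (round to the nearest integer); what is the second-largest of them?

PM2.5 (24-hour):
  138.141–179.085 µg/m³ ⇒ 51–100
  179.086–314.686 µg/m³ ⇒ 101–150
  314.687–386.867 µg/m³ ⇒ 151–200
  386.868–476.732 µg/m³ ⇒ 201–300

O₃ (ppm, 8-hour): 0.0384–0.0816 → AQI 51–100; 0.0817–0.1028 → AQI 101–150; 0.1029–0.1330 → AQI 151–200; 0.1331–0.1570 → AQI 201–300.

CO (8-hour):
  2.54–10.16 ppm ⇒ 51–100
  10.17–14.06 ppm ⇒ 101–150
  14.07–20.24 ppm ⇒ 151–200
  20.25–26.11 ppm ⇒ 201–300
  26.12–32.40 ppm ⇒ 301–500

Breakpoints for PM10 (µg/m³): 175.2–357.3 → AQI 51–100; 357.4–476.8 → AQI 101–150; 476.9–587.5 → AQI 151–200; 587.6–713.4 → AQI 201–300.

PM2.5: 287.492 lies in 179.086–314.686, so I_lo=101, I_hi=150, C_lo=179.086, C_hi=314.686.
(150−101)/(314.686−179.086) × (287.492−179.086) + 101 = 49/135.600 × 108.406 + 101 ≈ 140.17 → 140.
O₃: 0.1439 ∈ [0.1331, 0.1570] ↔ index [201, 300].
201 + (0.1439−0.1331)·(300−201)/(0.1570−0.1331) = 201 + 0.0108·99/0.0239 ≈ 245.74, so AQI = 246.
CO: 29.33 lies in 26.12–32.40, so I_lo=301, I_hi=500, C_lo=26.12, C_hi=32.40.
(500−301)/(32.40−26.12) × (29.33−26.12) + 301 = 199/6.28 × 3.21 + 301 ≈ 402.72 → 403.
PM10: 199.9 lies in 175.2–357.3, so I_lo=51, I_hi=100, C_lo=175.2, C_hi=357.3.
(100−51)/(357.3−175.2) × (199.9−175.2) + 51 = 49/182.1 × 24.7 + 51 ≈ 57.65 → 58.
Sub-indices: PM2.5→140, O₃→246, CO→403, PM10→58. Ranked high→low: 403, 246, 140, 58. Second-highest sub-index = 246.

246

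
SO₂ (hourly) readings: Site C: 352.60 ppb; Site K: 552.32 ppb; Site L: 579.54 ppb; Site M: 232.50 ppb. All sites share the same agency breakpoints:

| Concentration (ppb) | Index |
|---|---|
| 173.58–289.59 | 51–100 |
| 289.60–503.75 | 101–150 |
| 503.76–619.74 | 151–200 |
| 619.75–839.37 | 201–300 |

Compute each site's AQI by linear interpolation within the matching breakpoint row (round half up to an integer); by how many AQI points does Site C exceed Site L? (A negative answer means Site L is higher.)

-68

Site C 352.60: bracket 289.60–503.75 → index 101–150; slope 49/214.15, offset 63.00.
AQI = 101 + 49/214.15·63.00 ≈ 115.42 ⇒ 115.
Site K: row 503.76–619.74 (AQI 151–200). (200−151)·(552.32−503.76)/(619.74−503.76) + 151 = 49·48.56/115.98 + 151 ≈ 171.52 → 172.
Site L: 579.54 ∈ [503.76, 619.74] ↔ index [151, 200].
151 + (579.54−503.76)·(200−151)/(619.74−503.76) = 151 + 75.78·49/115.98 ≈ 183.02, so AQI = 183.
Site M 232.50: bracket 173.58–289.59 → index 51–100; slope 49/116.01, offset 58.92.
AQI = 51 + 49/116.01·58.92 ≈ 75.89 ⇒ 76.
AQIs: Site C=115, Site K=172, Site L=183, Site M=76. Site C (115) − Site L (183) = -68.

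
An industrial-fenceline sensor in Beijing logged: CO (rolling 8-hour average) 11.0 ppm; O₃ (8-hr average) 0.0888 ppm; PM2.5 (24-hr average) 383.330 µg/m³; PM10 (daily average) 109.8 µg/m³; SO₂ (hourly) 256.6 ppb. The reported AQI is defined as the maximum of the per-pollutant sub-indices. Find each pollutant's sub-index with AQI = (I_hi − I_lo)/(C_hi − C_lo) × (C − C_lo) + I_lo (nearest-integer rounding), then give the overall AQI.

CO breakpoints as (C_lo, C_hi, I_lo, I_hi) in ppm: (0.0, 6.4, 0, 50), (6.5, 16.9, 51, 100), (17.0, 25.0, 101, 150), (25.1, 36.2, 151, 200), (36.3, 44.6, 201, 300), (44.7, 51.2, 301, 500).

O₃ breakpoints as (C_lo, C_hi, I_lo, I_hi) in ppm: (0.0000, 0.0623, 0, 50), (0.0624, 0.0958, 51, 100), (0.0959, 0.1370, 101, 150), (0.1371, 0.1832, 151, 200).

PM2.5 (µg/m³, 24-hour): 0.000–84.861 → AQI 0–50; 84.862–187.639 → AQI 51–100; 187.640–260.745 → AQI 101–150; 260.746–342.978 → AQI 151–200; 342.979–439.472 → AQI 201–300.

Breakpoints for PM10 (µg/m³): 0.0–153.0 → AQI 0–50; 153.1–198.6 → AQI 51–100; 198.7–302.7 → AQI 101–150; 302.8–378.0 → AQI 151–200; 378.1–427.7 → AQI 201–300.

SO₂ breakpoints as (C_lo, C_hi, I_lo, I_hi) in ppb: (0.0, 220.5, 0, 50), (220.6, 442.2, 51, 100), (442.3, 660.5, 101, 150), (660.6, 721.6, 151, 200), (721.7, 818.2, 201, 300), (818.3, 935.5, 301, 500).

CO: 11.0 lies in 6.5–16.9, so I_lo=51, I_hi=100, C_lo=6.5, C_hi=16.9.
(100−51)/(16.9−6.5) × (11.0−6.5) + 51 = 49/10.4 × 4.5 + 51 ≈ 72.20 → 72.
O₃: 0.0888 lies in 0.0624–0.0958, so I_lo=51, I_hi=100, C_lo=0.0624, C_hi=0.0958.
(100−51)/(0.0958−0.0624) × (0.0888−0.0624) + 51 = 49/0.0334 × 0.0264 + 51 ≈ 89.73 → 90.
PM2.5: row 342.979–439.472 (AQI 201–300). (300−201)·(383.330−342.979)/(439.472−342.979) + 201 = 99·40.351/96.493 + 201 ≈ 242.40 → 242.
PM10: 109.8 lies in 0.0–153.0, so I_lo=0, I_hi=50, C_lo=0.0, C_hi=153.0.
(50−0)/(153.0−0.0) × (109.8−0.0) + 0 = 50/153.0 × 109.8 + 0 ≈ 35.88 → 36.
SO₂: 256.6 ∈ [220.6, 442.2] ↔ index [51, 100].
51 + (256.6−220.6)·(100−51)/(442.2−220.6) = 51 + 36.0·49/221.6 ≈ 58.96, so AQI = 59.
Sub-indices: CO→72, O₃→90, PM2.5→242, PM10→36, SO₂→59. Overall AQI = max = 242; dominant pollutant is PM2.5.

242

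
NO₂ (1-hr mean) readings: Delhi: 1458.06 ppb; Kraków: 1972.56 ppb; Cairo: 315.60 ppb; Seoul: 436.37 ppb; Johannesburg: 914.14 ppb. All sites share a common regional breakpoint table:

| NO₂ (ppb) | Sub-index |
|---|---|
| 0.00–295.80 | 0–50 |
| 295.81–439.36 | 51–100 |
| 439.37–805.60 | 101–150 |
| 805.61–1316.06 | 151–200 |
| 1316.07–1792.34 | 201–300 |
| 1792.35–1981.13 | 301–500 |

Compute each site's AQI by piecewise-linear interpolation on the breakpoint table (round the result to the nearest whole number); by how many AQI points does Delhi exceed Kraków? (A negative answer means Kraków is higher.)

Delhi: row 1316.07–1792.34 (AQI 201–300). (300−201)·(1458.06−1316.07)/(1792.34−1316.07) + 201 = 99·141.99/476.27 + 201 ≈ 230.51 → 231.
Kraków: 1972.56 ∈ [1792.35, 1981.13] ↔ index [301, 500].
301 + (1972.56−1792.35)·(500−301)/(1981.13−1792.35) = 301 + 180.21·199/188.78 ≈ 490.97, so AQI = 491.
Cairo: row 295.81–439.36 (AQI 51–100). (100−51)·(315.60−295.81)/(439.36−295.81) + 51 = 49·19.79/143.55 + 51 ≈ 57.76 → 58.
Seoul: row 295.81–439.36 (AQI 51–100). (100−51)·(436.37−295.81)/(439.36−295.81) + 51 = 49·140.56/143.55 + 51 ≈ 98.98 → 99.
Johannesburg: 914.14 lies in 805.61–1316.06, so I_lo=151, I_hi=200, C_lo=805.61, C_hi=1316.06.
(200−151)/(1316.06−805.61) × (914.14−805.61) + 151 = 49/510.45 × 108.53 + 151 ≈ 161.42 → 161.
AQIs: Delhi=231, Kraków=491, Cairo=58, Seoul=99, Johannesburg=161. Delhi (231) − Kraków (491) = -260.

-260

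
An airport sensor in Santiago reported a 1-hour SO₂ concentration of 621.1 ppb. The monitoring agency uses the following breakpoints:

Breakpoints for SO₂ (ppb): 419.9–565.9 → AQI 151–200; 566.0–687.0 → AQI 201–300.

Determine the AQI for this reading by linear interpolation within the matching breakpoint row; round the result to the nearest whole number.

SO₂: 621.1 ∈ [566.0, 687.0] ↔ index [201, 300].
201 + (621.1−566.0)·(300−201)/(687.0−566.0) = 201 + 55.1·99/121.0 ≈ 246.08, so AQI = 246.
AQI 246 falls in the Very Unhealthy category.

246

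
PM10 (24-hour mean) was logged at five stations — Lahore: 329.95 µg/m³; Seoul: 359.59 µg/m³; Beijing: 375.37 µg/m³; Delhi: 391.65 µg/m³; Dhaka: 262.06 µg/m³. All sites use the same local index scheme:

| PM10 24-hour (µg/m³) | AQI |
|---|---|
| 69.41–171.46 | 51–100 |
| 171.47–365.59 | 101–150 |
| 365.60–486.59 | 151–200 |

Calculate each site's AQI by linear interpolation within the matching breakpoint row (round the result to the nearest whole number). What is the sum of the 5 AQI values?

Lahore: row 171.47–365.59 (AQI 101–150). (150−101)·(329.95−171.47)/(365.59−171.47) + 101 = 49·158.48/194.12 + 101 ≈ 141.00 → 141.
Seoul: row 171.47–365.59 (AQI 101–150). (150−101)·(359.59−171.47)/(365.59−171.47) + 101 = 49·188.12/194.12 + 101 ≈ 148.49 → 148.
Beijing: 375.37 lies in 365.60–486.59, so I_lo=151, I_hi=200, C_lo=365.60, C_hi=486.59.
(200−151)/(486.59−365.60) × (375.37−365.60) + 151 = 49/120.99 × 9.77 + 151 ≈ 154.96 → 155.
Delhi: 391.65 lies in 365.60–486.59, so I_lo=151, I_hi=200, C_lo=365.60, C_hi=486.59.
(200−151)/(486.59−365.60) × (391.65−365.60) + 151 = 49/120.99 × 26.05 + 151 ≈ 161.55 → 162.
Dhaka: 262.06 ∈ [171.47, 365.59] ↔ index [101, 150].
101 + (262.06−171.47)·(150−101)/(365.59−171.47) = 101 + 90.59·49/194.12 ≈ 123.87, so AQI = 124.
AQIs: Lahore=141, Seoul=148, Beijing=155, Delhi=162, Dhaka=124. Sum = 141 + 148 + 155 + 162 + 124 = 730.

730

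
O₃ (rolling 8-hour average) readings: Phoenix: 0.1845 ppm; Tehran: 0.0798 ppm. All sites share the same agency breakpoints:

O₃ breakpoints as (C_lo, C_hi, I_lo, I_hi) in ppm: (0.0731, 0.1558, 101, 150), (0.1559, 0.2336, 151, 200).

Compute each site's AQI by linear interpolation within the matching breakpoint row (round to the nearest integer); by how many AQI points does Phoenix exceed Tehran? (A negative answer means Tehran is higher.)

Phoenix: row 0.1559–0.2336 (AQI 151–200). (200−151)·(0.1845−0.1559)/(0.2336−0.1559) + 151 = 49·0.0286/0.0777 + 151 ≈ 169.04 → 169.
Tehran 0.0798: bracket 0.0731–0.1558 → index 101–150; slope 49/0.0827, offset 0.0067.
AQI = 101 + 49/0.0827·0.0067 ≈ 104.97 ⇒ 105.
AQIs: Phoenix=169, Tehran=105. Phoenix (169) − Tehran (105) = 64.

64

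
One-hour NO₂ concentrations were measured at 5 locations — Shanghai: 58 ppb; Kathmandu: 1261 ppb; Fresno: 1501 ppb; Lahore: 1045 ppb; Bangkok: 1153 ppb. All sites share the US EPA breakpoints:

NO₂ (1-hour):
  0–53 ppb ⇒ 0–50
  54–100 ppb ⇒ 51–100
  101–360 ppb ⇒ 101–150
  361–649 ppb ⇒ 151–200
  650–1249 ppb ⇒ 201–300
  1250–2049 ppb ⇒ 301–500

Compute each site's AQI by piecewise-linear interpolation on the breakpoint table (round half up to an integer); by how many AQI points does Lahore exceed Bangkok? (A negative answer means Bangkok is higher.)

Shanghai 58: bracket 54–100 → index 51–100; slope 49/46, offset 4.
AQI = 51 + 49/46·4 ≈ 55.26 ⇒ 55.
Kathmandu: row 1250–2049 (AQI 301–500). (500−301)·(1261−1250)/(2049−1250) + 301 = 199·11/799 + 301 ≈ 303.74 → 304.
Fresno: 1501 lies in 1250–2049, so I_lo=301, I_hi=500, C_lo=1250, C_hi=2049.
(500−301)/(2049−1250) × (1501−1250) + 301 = 199/799 × 251 + 301 ≈ 363.51 → 364.
Lahore 1045: bracket 650–1249 → index 201–300; slope 99/599, offset 395.
AQI = 201 + 99/599·395 ≈ 266.28 ⇒ 266.
Bangkok: row 650–1249 (AQI 201–300). (300−201)·(1153−650)/(1249−650) + 201 = 99·503/599 + 201 ≈ 284.13 → 284.
AQIs: Shanghai=55, Kathmandu=304, Fresno=364, Lahore=266, Bangkok=284. Lahore (266) − Bangkok (284) = -18.

-18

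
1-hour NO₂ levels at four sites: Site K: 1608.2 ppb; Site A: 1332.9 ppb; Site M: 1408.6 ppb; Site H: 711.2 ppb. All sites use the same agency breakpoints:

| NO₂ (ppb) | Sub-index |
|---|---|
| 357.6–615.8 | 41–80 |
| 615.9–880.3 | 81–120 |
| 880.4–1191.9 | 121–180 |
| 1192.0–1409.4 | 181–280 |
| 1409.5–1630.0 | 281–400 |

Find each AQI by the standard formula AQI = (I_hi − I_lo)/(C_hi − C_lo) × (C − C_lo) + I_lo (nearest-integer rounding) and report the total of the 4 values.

1008

Site K 1608.2: bracket 1409.5–1630.0 → index 281–400; slope 119/220.5, offset 198.7.
AQI = 281 + 119/220.5·198.7 ≈ 388.23 ⇒ 388.
Site A: 1332.9 lies in 1192.0–1409.4, so I_lo=181, I_hi=280, C_lo=1192.0, C_hi=1409.4.
(280−181)/(1409.4−1192.0) × (1332.9−1192.0) + 181 = 99/217.4 × 140.9 + 181 ≈ 245.16 → 245.
Site M 1408.6: bracket 1192.0–1409.4 → index 181–280; slope 99/217.4, offset 216.6.
AQI = 181 + 99/217.4·216.6 ≈ 279.64 ⇒ 280.
Site H 711.2: bracket 615.9–880.3 → index 81–120; slope 39/264.4, offset 95.3.
AQI = 81 + 39/264.4·95.3 ≈ 95.06 ⇒ 95.
AQIs: Site K=388, Site A=245, Site M=280, Site H=95. Sum = 388 + 245 + 280 + 95 = 1008.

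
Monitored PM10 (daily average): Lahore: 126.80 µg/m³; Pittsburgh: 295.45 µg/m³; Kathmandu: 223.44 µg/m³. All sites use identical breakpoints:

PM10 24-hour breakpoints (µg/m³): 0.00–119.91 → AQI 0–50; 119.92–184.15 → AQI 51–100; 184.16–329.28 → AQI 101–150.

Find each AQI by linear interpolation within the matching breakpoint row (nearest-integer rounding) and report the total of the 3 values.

Lahore: 126.80 lies in 119.92–184.15, so I_lo=51, I_hi=100, C_lo=119.92, C_hi=184.15.
(100−51)/(184.15−119.92) × (126.80−119.92) + 51 = 49/64.23 × 6.88 + 51 ≈ 56.25 → 56.
Pittsburgh 295.45: bracket 184.16–329.28 → index 101–150; slope 49/145.12, offset 111.29.
AQI = 101 + 49/145.12·111.29 ≈ 138.58 ⇒ 139.
Kathmandu: row 184.16–329.28 (AQI 101–150). (150−101)·(223.44−184.16)/(329.28−184.16) + 101 = 49·39.28/145.12 + 101 ≈ 114.26 → 114.
AQIs: Lahore=56, Pittsburgh=139, Kathmandu=114. Sum = 56 + 139 + 114 = 309.

309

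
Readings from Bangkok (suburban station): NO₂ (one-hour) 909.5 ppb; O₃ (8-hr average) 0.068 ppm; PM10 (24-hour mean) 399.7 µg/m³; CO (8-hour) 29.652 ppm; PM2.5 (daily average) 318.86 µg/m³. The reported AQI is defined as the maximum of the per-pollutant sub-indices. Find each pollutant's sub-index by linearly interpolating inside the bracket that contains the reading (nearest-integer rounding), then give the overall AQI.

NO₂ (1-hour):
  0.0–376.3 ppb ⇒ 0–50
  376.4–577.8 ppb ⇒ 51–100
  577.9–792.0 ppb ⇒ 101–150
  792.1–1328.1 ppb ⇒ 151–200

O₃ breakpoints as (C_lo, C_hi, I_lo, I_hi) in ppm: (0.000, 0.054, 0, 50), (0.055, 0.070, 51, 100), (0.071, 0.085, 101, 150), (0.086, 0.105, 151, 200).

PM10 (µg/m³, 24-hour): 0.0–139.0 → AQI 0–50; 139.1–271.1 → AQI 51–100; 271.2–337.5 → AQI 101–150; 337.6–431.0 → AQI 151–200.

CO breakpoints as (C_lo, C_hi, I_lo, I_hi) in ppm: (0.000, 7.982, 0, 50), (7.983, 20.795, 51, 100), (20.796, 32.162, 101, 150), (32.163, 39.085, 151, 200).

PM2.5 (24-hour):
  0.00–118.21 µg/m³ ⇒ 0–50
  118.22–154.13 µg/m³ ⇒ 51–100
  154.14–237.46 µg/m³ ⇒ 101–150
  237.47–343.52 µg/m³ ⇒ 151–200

NO₂: 909.5 ∈ [792.1, 1328.1] ↔ index [151, 200].
151 + (909.5−792.1)·(200−151)/(1328.1−792.1) = 151 + 117.4·49/536.0 ≈ 161.73, so AQI = 162.
O₃: 0.068 ∈ [0.055, 0.070] ↔ index [51, 100].
51 + (0.068−0.055)·(100−51)/(0.070−0.055) = 51 + 0.013·49/0.015 ≈ 93.47, so AQI = 93.
PM10 399.7: bracket 337.6–431.0 → index 151–200; slope 49/93.4, offset 62.1.
AQI = 151 + 49/93.4·62.1 ≈ 183.58 ⇒ 184.
CO 29.652: bracket 20.796–32.162 → index 101–150; slope 49/11.366, offset 8.856.
AQI = 101 + 49/11.366·8.856 ≈ 139.18 ⇒ 139.
PM2.5 318.86: bracket 237.47–343.52 → index 151–200; slope 49/106.05, offset 81.39.
AQI = 151 + 49/106.05·81.39 ≈ 188.61 ⇒ 189.
Sub-indices: NO₂→162, O₃→93, PM10→184, CO→139, PM2.5→189. Overall AQI = max = 189; dominant pollutant is PM2.5.

189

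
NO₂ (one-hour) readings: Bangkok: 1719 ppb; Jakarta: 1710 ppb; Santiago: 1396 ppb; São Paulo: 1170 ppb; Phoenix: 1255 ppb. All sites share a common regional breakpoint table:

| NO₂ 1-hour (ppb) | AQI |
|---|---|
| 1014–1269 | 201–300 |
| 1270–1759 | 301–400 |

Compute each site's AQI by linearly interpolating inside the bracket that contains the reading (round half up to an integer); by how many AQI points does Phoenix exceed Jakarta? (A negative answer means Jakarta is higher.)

-95

Bangkok: row 1270–1759 (AQI 301–400). (400−301)·(1719−1270)/(1759−1270) + 301 = 99·449/489 + 301 ≈ 391.90 → 392.
Jakarta: 1710 ∈ [1270, 1759] ↔ index [301, 400].
301 + (1710−1270)·(400−301)/(1759−1270) = 301 + 440·99/489 ≈ 390.08, so AQI = 390.
Santiago: 1396 lies in 1270–1759, so I_lo=301, I_hi=400, C_lo=1270, C_hi=1759.
(400−301)/(1759−1270) × (1396−1270) + 301 = 99/489 × 126 + 301 ≈ 326.51 → 327.
São Paulo: 1170 lies in 1014–1269, so I_lo=201, I_hi=300, C_lo=1014, C_hi=1269.
(300−201)/(1269−1014) × (1170−1014) + 201 = 99/255 × 156 + 201 ≈ 261.56 → 262.
Phoenix: 1255 lies in 1014–1269, so I_lo=201, I_hi=300, C_lo=1014, C_hi=1269.
(300−201)/(1269−1014) × (1255−1014) + 201 = 99/255 × 241 + 201 ≈ 294.56 → 295.
AQIs: Bangkok=392, Jakarta=390, Santiago=327, São Paulo=262, Phoenix=295. Phoenix (295) − Jakarta (390) = -95.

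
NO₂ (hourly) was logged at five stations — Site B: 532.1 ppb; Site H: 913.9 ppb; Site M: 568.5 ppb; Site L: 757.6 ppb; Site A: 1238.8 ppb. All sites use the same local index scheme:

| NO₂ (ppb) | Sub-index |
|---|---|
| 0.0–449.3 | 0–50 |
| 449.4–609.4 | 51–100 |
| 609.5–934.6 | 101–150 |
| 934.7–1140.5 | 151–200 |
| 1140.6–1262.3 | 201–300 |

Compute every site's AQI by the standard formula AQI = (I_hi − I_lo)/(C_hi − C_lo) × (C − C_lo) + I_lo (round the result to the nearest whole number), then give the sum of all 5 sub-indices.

Site B: 532.1 lies in 449.4–609.4, so I_lo=51, I_hi=100, C_lo=449.4, C_hi=609.4.
(100−51)/(609.4−449.4) × (532.1−449.4) + 51 = 49/160.0 × 82.7 + 51 ≈ 76.33 → 76.
Site H: 913.9 ∈ [609.5, 934.6] ↔ index [101, 150].
101 + (913.9−609.5)·(150−101)/(934.6−609.5) = 101 + 304.4·49/325.1 ≈ 146.88, so AQI = 147.
Site M: 568.5 ∈ [449.4, 609.4] ↔ index [51, 100].
51 + (568.5−449.4)·(100−51)/(609.4−449.4) = 51 + 119.1·49/160.0 ≈ 87.47, so AQI = 87.
Site L: 757.6 ∈ [609.5, 934.6] ↔ index [101, 150].
101 + (757.6−609.5)·(150−101)/(934.6−609.5) = 101 + 148.1·49/325.1 ≈ 123.32, so AQI = 123.
Site A: 1238.8 ∈ [1140.6, 1262.3] ↔ index [201, 300].
201 + (1238.8−1140.6)·(300−201)/(1262.3−1140.6) = 201 + 98.2·99/121.7 ≈ 280.88, so AQI = 281.
AQIs: Site B=76, Site H=147, Site M=87, Site L=123, Site A=281. Sum = 76 + 147 + 87 + 123 + 281 = 714.

714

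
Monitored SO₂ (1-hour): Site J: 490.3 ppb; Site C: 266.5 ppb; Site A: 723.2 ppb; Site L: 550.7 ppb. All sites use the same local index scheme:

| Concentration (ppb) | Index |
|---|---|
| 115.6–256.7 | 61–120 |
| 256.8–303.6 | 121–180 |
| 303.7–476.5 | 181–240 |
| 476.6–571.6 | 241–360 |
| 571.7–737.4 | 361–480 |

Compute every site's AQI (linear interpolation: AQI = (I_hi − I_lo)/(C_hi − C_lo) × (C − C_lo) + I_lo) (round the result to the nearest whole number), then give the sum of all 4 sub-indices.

Site J: 490.3 lies in 476.6–571.6, so I_lo=241, I_hi=360, C_lo=476.6, C_hi=571.6.
(360−241)/(571.6−476.6) × (490.3−476.6) + 241 = 119/95.0 × 13.7 + 241 ≈ 258.16 → 258.
Site C: 266.5 lies in 256.8–303.6, so I_lo=121, I_hi=180, C_lo=256.8, C_hi=303.6.
(180−121)/(303.6−256.8) × (266.5−256.8) + 121 = 59/46.8 × 9.7 + 121 ≈ 133.23 → 133.
Site A: 723.2 ∈ [571.7, 737.4] ↔ index [361, 480].
361 + (723.2−571.7)·(480−361)/(737.4−571.7) = 361 + 151.5·119/165.7 ≈ 469.80, so AQI = 470.
Site L: row 476.6–571.6 (AQI 241–360). (360−241)·(550.7−476.6)/(571.6−476.6) + 241 = 119·74.1/95.0 + 241 ≈ 333.82 → 334.
AQIs: Site J=258, Site C=133, Site A=470, Site L=334. Sum = 258 + 133 + 470 + 334 = 1195.

1195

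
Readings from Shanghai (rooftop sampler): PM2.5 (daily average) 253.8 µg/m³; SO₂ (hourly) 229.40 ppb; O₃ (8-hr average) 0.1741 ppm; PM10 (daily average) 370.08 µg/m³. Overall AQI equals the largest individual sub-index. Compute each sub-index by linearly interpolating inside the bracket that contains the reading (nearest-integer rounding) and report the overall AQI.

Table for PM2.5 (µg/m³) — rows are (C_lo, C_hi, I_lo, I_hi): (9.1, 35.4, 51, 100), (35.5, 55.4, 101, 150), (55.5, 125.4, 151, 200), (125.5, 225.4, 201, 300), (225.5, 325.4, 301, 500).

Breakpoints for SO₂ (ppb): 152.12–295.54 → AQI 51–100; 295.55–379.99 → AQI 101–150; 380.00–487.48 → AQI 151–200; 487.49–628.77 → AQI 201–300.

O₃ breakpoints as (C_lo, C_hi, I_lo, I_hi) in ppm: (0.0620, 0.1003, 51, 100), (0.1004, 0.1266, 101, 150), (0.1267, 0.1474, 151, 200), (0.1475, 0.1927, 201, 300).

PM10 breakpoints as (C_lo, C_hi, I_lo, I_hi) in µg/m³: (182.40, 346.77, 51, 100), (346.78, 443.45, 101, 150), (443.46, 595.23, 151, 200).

357

PM2.5: row 225.5–325.4 (AQI 301–500). (500−301)·(253.8−225.5)/(325.4−225.5) + 301 = 199·28.3/99.9 + 301 ≈ 357.37 → 357.
SO₂: 229.40 lies in 152.12–295.54, so I_lo=51, I_hi=100, C_lo=152.12, C_hi=295.54.
(100−51)/(295.54−152.12) × (229.40−152.12) + 51 = 49/143.42 × 77.28 + 51 ≈ 77.40 → 77.
O₃: 0.1741 ∈ [0.1475, 0.1927] ↔ index [201, 300].
201 + (0.1741−0.1475)·(300−201)/(0.1927−0.1475) = 201 + 0.0266·99/0.0452 ≈ 259.26, so AQI = 259.
PM10: 370.08 ∈ [346.78, 443.45] ↔ index [101, 150].
101 + (370.08−346.78)·(150−101)/(443.45−346.78) = 101 + 23.30·49/96.67 ≈ 112.81, so AQI = 113.
Sub-indices: PM2.5→357, SO₂→77, O₃→259, PM10→113. Overall AQI = max = 357; dominant pollutant is PM2.5.
AQI 357: Hazardous.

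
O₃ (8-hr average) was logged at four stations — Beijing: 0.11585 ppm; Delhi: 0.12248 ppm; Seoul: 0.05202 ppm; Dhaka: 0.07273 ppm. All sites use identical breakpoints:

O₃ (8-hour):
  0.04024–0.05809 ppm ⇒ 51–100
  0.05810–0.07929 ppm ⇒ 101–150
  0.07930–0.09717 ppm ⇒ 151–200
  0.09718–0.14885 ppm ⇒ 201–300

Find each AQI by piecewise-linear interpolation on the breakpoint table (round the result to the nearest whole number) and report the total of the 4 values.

Beijing 0.11585: bracket 0.09718–0.14885 → index 201–300; slope 99/0.05167, offset 0.01867.
AQI = 201 + 99/0.05167·0.01867 ≈ 236.77 ⇒ 237.
Delhi: 0.12248 ∈ [0.09718, 0.14885] ↔ index [201, 300].
201 + (0.12248−0.09718)·(300−201)/(0.14885−0.09718) = 201 + 0.02530·99/0.05167 ≈ 249.47, so AQI = 249.
Seoul: 0.05202 ∈ [0.04024, 0.05809] ↔ index [51, 100].
51 + (0.05202−0.04024)·(100−51)/(0.05809−0.04024) = 51 + 0.01178·49/0.01785 ≈ 83.34, so AQI = 83.
Dhaka: 0.07273 lies in 0.05810–0.07929, so I_lo=101, I_hi=150, C_lo=0.05810, C_hi=0.07929.
(150−101)/(0.07929−0.05810) × (0.07273−0.05810) + 101 = 49/0.02119 × 0.01463 + 101 ≈ 134.83 → 135.
AQIs: Beijing=237, Delhi=249, Seoul=83, Dhaka=135. Sum = 237 + 249 + 83 + 135 = 704.

704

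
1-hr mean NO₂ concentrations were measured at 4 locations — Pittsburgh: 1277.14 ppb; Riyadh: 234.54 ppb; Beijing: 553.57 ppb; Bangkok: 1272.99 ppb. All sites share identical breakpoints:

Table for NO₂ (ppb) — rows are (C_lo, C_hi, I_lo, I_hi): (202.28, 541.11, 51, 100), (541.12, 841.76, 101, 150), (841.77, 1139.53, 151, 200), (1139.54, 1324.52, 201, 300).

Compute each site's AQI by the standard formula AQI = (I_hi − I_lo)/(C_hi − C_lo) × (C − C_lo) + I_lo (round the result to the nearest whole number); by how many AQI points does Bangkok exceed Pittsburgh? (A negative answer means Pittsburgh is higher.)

Pittsburgh 1277.14: bracket 1139.54–1324.52 → index 201–300; slope 99/184.98, offset 137.60.
AQI = 201 + 99/184.98·137.60 ≈ 274.64 ⇒ 275.
Riyadh: 234.54 lies in 202.28–541.11, so I_lo=51, I_hi=100, C_lo=202.28, C_hi=541.11.
(100−51)/(541.11−202.28) × (234.54−202.28) + 51 = 49/338.83 × 32.26 + 51 ≈ 55.67 → 56.
Beijing 553.57: bracket 541.12–841.76 → index 101–150; slope 49/300.64, offset 12.45.
AQI = 101 + 49/300.64·12.45 ≈ 103.03 ⇒ 103.
Bangkok: 1272.99 lies in 1139.54–1324.52, so I_lo=201, I_hi=300, C_lo=1139.54, C_hi=1324.52.
(300−201)/(1324.52−1139.54) × (1272.99−1139.54) + 201 = 99/184.98 × 133.45 + 201 ≈ 272.42 → 272.
AQIs: Pittsburgh=275, Riyadh=56, Beijing=103, Bangkok=272. Bangkok (272) − Pittsburgh (275) = -3.

-3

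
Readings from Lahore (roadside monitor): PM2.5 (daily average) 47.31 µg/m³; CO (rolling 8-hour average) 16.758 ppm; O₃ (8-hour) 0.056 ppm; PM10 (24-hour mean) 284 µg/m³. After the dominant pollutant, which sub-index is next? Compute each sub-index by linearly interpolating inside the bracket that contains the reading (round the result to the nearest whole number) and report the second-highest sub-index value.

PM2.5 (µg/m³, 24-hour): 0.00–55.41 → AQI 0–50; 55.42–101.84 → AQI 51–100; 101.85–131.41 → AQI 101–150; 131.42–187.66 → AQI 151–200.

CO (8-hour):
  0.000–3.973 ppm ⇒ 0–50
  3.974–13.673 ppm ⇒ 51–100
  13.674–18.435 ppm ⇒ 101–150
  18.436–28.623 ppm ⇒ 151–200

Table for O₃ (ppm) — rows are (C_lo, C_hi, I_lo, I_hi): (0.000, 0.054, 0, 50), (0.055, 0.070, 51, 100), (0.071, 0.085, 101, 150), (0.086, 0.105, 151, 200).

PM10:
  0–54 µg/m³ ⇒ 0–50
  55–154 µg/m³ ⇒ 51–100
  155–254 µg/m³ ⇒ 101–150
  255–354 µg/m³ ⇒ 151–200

PM2.5 47.31: bracket 0.00–55.41 → index 0–50; slope 50/55.41, offset 47.31.
AQI = 0 + 50/55.41·47.31 ≈ 42.69 ⇒ 43.
CO 16.758: bracket 13.674–18.435 → index 101–150; slope 49/4.761, offset 3.084.
AQI = 101 + 49/4.761·3.084 ≈ 132.74 ⇒ 133.
O₃: 0.056 lies in 0.055–0.070, so I_lo=51, I_hi=100, C_lo=0.055, C_hi=0.070.
(100−51)/(0.070−0.055) × (0.056−0.055) + 51 = 49/0.015 × 0.001 + 51 ≈ 54.27 → 54.
PM10 284: bracket 255–354 → index 151–200; slope 49/99, offset 29.
AQI = 151 + 49/99·29 ≈ 165.35 ⇒ 165.
Sub-indices: PM2.5→43, CO→133, O₃→54, PM10→165. Ranked high→low: 165, 133, 54, 43. Second-highest sub-index = 133.

133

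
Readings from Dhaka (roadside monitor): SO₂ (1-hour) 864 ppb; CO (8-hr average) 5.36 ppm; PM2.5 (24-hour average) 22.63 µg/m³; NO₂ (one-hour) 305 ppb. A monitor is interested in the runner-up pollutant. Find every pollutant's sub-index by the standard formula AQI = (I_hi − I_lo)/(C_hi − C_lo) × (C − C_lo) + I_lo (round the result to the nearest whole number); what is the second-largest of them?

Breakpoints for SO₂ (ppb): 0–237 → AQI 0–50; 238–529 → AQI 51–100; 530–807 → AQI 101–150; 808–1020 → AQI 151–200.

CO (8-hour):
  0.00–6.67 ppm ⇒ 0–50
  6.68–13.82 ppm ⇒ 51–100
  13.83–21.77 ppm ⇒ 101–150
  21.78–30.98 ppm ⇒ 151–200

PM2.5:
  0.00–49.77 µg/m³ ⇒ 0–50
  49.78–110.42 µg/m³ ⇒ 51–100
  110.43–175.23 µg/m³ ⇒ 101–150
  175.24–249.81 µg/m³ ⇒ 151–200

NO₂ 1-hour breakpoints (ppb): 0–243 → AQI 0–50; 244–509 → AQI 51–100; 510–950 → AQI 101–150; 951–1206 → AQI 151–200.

62

SO₂ 864: bracket 808–1020 → index 151–200; slope 49/212, offset 56.
AQI = 151 + 49/212·56 ≈ 163.94 ⇒ 164.
CO: row 0.00–6.67 (AQI 0–50). (50−0)·(5.36−0.00)/(6.67−0.00) + 0 = 50·5.36/6.67 + 0 ≈ 40.18 → 40.
PM2.5: 22.63 lies in 0.00–49.77, so I_lo=0, I_hi=50, C_lo=0.00, C_hi=49.77.
(50−0)/(49.77−0.00) × (22.63−0.00) + 0 = 50/49.77 × 22.63 + 0 ≈ 22.73 → 23.
NO₂: 305 lies in 244–509, so I_lo=51, I_hi=100, C_lo=244, C_hi=509.
(100−51)/(509−244) × (305−244) + 51 = 49/265 × 61 + 51 ≈ 62.28 → 62.
Sub-indices: SO₂→164, CO→40, PM2.5→23, NO₂→62. Ranked high→low: 164, 62, 40, 23. Second-highest sub-index = 62.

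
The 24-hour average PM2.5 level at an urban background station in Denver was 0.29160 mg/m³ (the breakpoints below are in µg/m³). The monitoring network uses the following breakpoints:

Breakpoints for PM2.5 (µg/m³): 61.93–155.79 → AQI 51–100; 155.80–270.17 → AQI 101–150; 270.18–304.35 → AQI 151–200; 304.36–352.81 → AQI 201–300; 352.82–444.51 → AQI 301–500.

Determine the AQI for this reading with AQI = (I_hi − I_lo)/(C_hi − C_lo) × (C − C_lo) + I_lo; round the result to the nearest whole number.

Convert: 0.29160 mg/m³ = 291.60 µg/m³.
PM2.5 291.60: bracket 270.18–304.35 → index 151–200; slope 49/34.17, offset 21.42.
AQI = 151 + 49/34.17·21.42 ≈ 181.72 ⇒ 182.

182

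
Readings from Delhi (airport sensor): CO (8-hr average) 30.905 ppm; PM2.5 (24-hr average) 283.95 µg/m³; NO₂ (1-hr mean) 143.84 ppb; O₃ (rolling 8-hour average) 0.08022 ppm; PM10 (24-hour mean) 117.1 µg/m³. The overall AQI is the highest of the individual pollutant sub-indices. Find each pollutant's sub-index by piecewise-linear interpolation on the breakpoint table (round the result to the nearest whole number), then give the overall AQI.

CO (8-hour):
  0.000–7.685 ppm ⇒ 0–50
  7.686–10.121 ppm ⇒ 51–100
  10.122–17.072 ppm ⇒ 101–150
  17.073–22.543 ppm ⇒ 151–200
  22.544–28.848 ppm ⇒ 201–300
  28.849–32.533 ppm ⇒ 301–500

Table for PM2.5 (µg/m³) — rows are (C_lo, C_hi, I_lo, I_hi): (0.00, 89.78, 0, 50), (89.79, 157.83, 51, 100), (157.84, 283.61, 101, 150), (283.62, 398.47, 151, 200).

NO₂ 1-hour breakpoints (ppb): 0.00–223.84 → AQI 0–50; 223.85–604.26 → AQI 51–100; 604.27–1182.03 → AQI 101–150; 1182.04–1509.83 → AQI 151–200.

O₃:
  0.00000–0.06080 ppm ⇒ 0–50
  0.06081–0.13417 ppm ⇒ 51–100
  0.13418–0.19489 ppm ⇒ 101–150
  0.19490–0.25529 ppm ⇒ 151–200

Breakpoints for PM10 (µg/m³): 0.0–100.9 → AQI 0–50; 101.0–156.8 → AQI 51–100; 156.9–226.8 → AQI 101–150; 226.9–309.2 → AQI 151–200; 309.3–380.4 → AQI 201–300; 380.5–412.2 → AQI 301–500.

CO 30.905: bracket 28.849–32.533 → index 301–500; slope 199/3.684, offset 2.056.
AQI = 301 + 199/3.684·2.056 ≈ 412.06 ⇒ 412.
PM2.5: row 283.62–398.47 (AQI 151–200). (200−151)·(283.95−283.62)/(398.47−283.62) + 151 = 49·0.33/114.85 + 151 ≈ 151.14 → 151.
NO₂: row 0.00–223.84 (AQI 0–50). (50−0)·(143.84−0.00)/(223.84−0.00) + 0 = 50·143.84/223.84 + 0 ≈ 32.13 → 32.
O₃ 0.08022: bracket 0.06081–0.13417 → index 51–100; slope 49/0.07336, offset 0.01941.
AQI = 51 + 49/0.07336·0.01941 ≈ 63.96 ⇒ 64.
PM10: 117.1 ∈ [101.0, 156.8] ↔ index [51, 100].
51 + (117.1−101.0)·(100−51)/(156.8−101.0) = 51 + 16.1·49/55.8 ≈ 65.14, so AQI = 65.
Sub-indices: CO→412, PM2.5→151, NO₂→32, O₃→64, PM10→65. Overall AQI = max = 412; dominant pollutant is CO.

412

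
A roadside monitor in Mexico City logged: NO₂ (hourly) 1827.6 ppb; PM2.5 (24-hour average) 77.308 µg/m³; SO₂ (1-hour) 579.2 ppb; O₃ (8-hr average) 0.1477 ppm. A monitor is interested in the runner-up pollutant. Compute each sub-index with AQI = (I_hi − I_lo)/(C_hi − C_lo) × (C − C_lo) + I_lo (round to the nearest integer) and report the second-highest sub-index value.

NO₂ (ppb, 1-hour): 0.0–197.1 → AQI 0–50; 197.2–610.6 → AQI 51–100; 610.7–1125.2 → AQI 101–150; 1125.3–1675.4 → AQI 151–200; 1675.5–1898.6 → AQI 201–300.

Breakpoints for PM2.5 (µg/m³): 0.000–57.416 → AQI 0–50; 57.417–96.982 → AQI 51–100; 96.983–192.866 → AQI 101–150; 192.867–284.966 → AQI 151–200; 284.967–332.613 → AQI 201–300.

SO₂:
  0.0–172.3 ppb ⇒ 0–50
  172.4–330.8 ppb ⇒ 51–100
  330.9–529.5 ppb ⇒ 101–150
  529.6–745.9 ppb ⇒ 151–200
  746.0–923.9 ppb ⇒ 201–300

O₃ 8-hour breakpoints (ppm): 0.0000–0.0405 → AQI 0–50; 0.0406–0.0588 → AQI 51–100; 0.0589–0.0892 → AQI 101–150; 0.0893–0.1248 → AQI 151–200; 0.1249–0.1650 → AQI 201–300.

NO₂: row 1675.5–1898.6 (AQI 201–300). (300−201)·(1827.6−1675.5)/(1898.6−1675.5) + 201 = 99·152.1/223.1 + 201 ≈ 268.49 → 268.
PM2.5: 77.308 ∈ [57.417, 96.982] ↔ index [51, 100].
51 + (77.308−57.417)·(100−51)/(96.982−57.417) = 51 + 19.891·49/39.565 ≈ 75.63, so AQI = 76.
SO₂: 579.2 lies in 529.6–745.9, so I_lo=151, I_hi=200, C_lo=529.6, C_hi=745.9.
(200−151)/(745.9−529.6) × (579.2−529.6) + 151 = 49/216.3 × 49.6 + 151 ≈ 162.24 → 162.
O₃: row 0.1249–0.1650 (AQI 201–300). (300−201)·(0.1477−0.1249)/(0.1650−0.1249) + 201 = 99·0.0228/0.0401 + 201 ≈ 257.29 → 257.
Sub-indices: NO₂→268, PM2.5→76, SO₂→162, O₃→257. Ranked high→low: 268, 257, 162, 76. Second-highest sub-index = 257.

257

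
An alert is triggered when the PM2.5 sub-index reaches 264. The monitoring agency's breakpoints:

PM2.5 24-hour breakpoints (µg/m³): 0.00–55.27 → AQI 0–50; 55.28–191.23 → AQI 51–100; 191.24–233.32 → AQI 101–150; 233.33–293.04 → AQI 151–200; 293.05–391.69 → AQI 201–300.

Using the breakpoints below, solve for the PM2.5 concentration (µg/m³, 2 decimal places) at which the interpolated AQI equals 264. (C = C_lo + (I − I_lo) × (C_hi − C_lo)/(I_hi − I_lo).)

AQI 264 lies in the 201–300 band, which corresponds to 293.05–391.69 µg/m³.
C = 293.05 + (264−201)×(391.69−293.05)/(300−201) = 293.05 + 63×98.64/99 ≈ 355.8209 µg/m³ → 355.82 µg/m³ to 2 dp.

355.82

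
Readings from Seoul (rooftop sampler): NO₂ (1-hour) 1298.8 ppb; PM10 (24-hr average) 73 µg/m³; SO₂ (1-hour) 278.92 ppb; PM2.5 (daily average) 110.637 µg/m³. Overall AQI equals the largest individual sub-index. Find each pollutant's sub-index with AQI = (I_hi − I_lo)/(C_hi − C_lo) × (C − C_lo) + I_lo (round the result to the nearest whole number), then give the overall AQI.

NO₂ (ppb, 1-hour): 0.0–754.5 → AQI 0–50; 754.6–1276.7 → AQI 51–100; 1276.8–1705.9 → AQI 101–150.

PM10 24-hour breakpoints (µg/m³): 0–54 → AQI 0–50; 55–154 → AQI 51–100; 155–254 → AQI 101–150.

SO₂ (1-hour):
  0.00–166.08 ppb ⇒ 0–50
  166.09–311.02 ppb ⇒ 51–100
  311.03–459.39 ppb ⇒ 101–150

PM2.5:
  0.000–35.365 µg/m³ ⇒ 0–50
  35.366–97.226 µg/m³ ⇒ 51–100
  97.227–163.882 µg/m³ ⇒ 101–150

NO₂: row 1276.8–1705.9 (AQI 101–150). (150−101)·(1298.8−1276.8)/(1705.9−1276.8) + 101 = 49·22.0/429.1 + 101 ≈ 103.51 → 104.
PM10 73: bracket 55–154 → index 51–100; slope 49/99, offset 18.
AQI = 51 + 49/99·18 ≈ 59.91 ⇒ 60.
SO₂ 278.92: bracket 166.09–311.02 → index 51–100; slope 49/144.93, offset 112.83.
AQI = 51 + 49/144.93·112.83 ≈ 89.15 ⇒ 89.
PM2.5: row 97.227–163.882 (AQI 101–150). (150−101)·(110.637−97.227)/(163.882−97.227) + 101 = 49·13.410/66.655 + 101 ≈ 110.86 → 111.
Sub-indices: NO₂→104, PM10→60, SO₂→89, PM2.5→111. Overall AQI = max = 111; dominant pollutant is PM2.5.
AQI 111: Unhealthy for Sensitive Groups.

111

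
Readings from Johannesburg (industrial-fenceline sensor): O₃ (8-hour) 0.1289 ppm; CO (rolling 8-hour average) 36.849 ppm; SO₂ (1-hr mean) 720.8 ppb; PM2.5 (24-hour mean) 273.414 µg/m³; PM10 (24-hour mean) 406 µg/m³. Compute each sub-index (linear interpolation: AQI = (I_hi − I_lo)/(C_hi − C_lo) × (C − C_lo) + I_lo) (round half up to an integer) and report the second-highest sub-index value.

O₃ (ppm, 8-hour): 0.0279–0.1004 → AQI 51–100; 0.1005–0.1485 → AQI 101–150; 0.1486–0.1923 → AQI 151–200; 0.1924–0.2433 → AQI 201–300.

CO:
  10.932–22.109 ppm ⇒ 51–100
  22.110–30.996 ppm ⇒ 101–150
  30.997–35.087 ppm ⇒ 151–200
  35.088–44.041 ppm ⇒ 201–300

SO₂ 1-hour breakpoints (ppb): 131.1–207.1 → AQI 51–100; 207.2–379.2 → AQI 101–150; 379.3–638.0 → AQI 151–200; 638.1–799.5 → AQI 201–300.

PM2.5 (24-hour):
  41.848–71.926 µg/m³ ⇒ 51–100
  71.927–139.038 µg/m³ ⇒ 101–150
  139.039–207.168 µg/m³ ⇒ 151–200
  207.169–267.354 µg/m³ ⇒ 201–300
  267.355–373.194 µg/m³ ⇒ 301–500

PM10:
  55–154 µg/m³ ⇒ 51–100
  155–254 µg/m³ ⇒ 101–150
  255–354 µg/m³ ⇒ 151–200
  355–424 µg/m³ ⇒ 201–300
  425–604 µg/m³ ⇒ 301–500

O₃: 0.1289 lies in 0.1005–0.1485, so I_lo=101, I_hi=150, C_lo=0.1005, C_hi=0.1485.
(150−101)/(0.1485−0.1005) × (0.1289−0.1005) + 101 = 49/0.0480 × 0.0284 + 101 ≈ 129.99 → 130.
CO 36.849: bracket 35.088–44.041 → index 201–300; slope 99/8.953, offset 1.761.
AQI = 201 + 99/8.953·1.761 ≈ 220.47 ⇒ 220.
SO₂: 720.8 lies in 638.1–799.5, so I_lo=201, I_hi=300, C_lo=638.1, C_hi=799.5.
(300−201)/(799.5−638.1) × (720.8−638.1) + 201 = 99/161.4 × 82.7 + 201 ≈ 251.73 → 252.
PM2.5: row 267.355–373.194 (AQI 301–500). (500−301)·(273.414−267.355)/(373.194−267.355) + 301 = 199·6.059/105.839 + 301 ≈ 312.39 → 312.
PM10: row 355–424 (AQI 201–300). (300−201)·(406−355)/(424−355) + 201 = 99·51/69 + 201 ≈ 274.17 → 274.
Sub-indices: O₃→130, CO→220, SO₂→252, PM2.5→312, PM10→274. Ranked high→low: 312, 274, 252, 220, 130. Second-highest sub-index = 274.

274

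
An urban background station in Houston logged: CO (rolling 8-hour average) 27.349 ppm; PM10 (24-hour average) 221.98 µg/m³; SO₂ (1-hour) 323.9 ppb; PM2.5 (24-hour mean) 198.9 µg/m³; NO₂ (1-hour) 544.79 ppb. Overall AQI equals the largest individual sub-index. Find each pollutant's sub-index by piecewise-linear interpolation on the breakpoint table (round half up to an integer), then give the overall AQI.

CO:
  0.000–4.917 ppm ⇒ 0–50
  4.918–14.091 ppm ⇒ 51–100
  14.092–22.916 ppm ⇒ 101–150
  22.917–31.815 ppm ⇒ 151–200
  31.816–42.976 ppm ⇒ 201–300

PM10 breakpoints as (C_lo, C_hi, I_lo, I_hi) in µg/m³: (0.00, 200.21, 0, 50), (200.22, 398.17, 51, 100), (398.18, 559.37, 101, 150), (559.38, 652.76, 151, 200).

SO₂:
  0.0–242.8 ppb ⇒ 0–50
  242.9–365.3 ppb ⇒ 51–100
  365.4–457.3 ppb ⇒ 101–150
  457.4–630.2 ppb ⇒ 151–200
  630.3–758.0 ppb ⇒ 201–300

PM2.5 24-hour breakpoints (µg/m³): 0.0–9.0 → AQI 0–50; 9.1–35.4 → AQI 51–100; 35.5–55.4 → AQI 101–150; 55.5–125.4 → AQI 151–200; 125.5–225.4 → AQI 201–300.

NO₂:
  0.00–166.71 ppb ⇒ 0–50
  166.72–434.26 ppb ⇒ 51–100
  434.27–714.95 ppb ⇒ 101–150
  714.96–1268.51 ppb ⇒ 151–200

CO: 27.349 lies in 22.917–31.815, so I_lo=151, I_hi=200, C_lo=22.917, C_hi=31.815.
(200−151)/(31.815−22.917) × (27.349−22.917) + 151 = 49/8.898 × 4.432 + 151 ≈ 175.41 → 175.
PM10 221.98: bracket 200.22–398.17 → index 51–100; slope 49/197.95, offset 21.76.
AQI = 51 + 49/197.95·21.76 ≈ 56.39 ⇒ 56.
SO₂: row 242.9–365.3 (AQI 51–100). (100−51)·(323.9−242.9)/(365.3−242.9) + 51 = 49·81.0/122.4 + 51 ≈ 83.43 → 83.
PM2.5 198.9: bracket 125.5–225.4 → index 201–300; slope 99/99.9, offset 73.4.
AQI = 201 + 99/99.9·73.4 ≈ 273.74 ⇒ 274.
NO₂: 544.79 lies in 434.27–714.95, so I_lo=101, I_hi=150, C_lo=434.27, C_hi=714.95.
(150−101)/(714.95−434.27) × (544.79−434.27) + 101 = 49/280.68 × 110.52 + 101 ≈ 120.29 → 120.
Sub-indices: CO→175, PM10→56, SO₂→83, PM2.5→274, NO₂→120. Overall AQI = max = 274; dominant pollutant is PM2.5.
AQI 274: Very Unhealthy.

274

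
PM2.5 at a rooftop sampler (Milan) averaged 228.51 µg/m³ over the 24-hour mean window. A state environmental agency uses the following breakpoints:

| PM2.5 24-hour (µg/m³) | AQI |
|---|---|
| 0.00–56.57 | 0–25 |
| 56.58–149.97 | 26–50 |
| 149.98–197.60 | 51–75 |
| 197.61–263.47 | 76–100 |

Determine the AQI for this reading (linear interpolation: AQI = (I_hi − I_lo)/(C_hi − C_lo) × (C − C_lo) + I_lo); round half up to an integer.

87

PM2.5: row 197.61–263.47 (AQI 76–100). (100−76)·(228.51−197.61)/(263.47−197.61) + 76 = 24·30.90/65.86 + 76 ≈ 87.26 → 87.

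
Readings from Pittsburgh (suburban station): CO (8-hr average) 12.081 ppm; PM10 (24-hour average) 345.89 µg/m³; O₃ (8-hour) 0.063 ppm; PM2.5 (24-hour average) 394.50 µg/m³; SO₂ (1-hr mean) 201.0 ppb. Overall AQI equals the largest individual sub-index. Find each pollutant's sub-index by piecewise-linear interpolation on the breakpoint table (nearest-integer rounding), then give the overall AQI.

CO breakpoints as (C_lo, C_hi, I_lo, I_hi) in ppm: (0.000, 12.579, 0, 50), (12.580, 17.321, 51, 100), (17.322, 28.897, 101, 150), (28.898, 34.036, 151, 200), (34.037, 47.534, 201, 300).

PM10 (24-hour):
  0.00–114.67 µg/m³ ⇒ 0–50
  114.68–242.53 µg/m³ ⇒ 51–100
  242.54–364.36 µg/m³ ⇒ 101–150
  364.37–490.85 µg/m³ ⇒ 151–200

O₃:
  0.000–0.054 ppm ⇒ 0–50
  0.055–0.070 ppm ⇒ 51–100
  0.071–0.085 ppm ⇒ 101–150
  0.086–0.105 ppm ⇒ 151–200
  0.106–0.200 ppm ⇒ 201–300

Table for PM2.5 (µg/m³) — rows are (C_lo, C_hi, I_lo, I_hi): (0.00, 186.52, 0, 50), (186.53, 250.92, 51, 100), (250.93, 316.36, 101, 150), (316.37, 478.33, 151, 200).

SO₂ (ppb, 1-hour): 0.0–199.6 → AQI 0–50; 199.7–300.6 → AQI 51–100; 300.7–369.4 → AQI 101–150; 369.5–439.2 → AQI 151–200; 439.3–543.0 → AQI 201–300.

CO 12.081: bracket 0.000–12.579 → index 0–50; slope 50/12.579, offset 12.081.
AQI = 0 + 50/12.579·12.081 ≈ 48.02 ⇒ 48.
PM10: 345.89 lies in 242.54–364.36, so I_lo=101, I_hi=150, C_lo=242.54, C_hi=364.36.
(150−101)/(364.36−242.54) × (345.89−242.54) + 101 = 49/121.82 × 103.35 + 101 ≈ 142.57 → 143.
O₃: 0.063 lies in 0.055–0.070, so I_lo=51, I_hi=100, C_lo=0.055, C_hi=0.070.
(100−51)/(0.070−0.055) × (0.063−0.055) + 51 = 49/0.015 × 0.008 + 51 ≈ 77.13 → 77.
PM2.5: 394.50 lies in 316.37–478.33, so I_lo=151, I_hi=200, C_lo=316.37, C_hi=478.33.
(200−151)/(478.33−316.37) × (394.50−316.37) + 151 = 49/161.96 × 78.13 + 151 ≈ 174.64 → 175.
SO₂ 201.0: bracket 199.7–300.6 → index 51–100; slope 49/100.9, offset 1.3.
AQI = 51 + 49/100.9·1.3 ≈ 51.63 ⇒ 52.
Sub-indices: CO→48, PM10→143, O₃→77, PM2.5→175, SO₂→52. Overall AQI = max = 175; dominant pollutant is PM2.5.
AQI 175: Unhealthy.

175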